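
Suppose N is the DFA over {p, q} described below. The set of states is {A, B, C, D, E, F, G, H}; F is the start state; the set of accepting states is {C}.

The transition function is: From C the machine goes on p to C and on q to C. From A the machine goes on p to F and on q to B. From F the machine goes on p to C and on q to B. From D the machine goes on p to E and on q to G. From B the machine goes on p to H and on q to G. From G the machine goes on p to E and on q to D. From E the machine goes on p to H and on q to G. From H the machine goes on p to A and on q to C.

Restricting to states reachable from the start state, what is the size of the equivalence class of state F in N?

1

Every state is reachable, so we keep all 8.
Start with accepting vs non-accepting: {C} | {A,B,D,E,F,G,H}.
Refine {A,B,D,E,F,G,H} on symbol p: members go to different blocks, giving {A,B,D,E,G,H} and {F}.
On input p, block {A,B,D,E,G,H} splits into {B,D,E,G,H} and {A}.
Refine {B,D,E,G,H} on symbol p: members go to different blocks, giving {B,D,E,G} and {H}.
On input p, block {B,D,E,G} splits into {B,E} and {D,G}.
No further refinement is possible. Final partition (6 blocks): {C} | {B,E} | {F} | {A} | {H} | {D,G}.
State F belongs to the block {F}, which has 1 states.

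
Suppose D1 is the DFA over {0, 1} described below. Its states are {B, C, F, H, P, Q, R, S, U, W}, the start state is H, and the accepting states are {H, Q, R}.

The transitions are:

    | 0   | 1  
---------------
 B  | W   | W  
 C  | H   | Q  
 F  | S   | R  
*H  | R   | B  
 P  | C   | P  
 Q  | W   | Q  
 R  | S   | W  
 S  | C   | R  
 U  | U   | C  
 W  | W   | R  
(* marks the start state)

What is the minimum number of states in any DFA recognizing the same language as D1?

7

States {F,P,U} cannot be reached from the start state, so discard them.
Start with accepting vs non-accepting: {H,Q,R} | {B,C,S,W}.
Split {H,Q,R} by δ(·,0) → {Q,R} and {H}.
On input 1, block {Q,R} splits into {R} and {Q}.
Refine {B,C,S,W} on symbol 0: members go to different blocks, giving {B,S,W} and {C}.
Refine {B,S,W} on symbol 0: members go to different blocks, giving {B,W} and {S}.
Split {B,W} by δ(·,1) → {B} and {W}.
No further refinement is possible. Final partition (7 blocks): {R} | {B} | {H} | {Q} | {C} | {S} | {W}.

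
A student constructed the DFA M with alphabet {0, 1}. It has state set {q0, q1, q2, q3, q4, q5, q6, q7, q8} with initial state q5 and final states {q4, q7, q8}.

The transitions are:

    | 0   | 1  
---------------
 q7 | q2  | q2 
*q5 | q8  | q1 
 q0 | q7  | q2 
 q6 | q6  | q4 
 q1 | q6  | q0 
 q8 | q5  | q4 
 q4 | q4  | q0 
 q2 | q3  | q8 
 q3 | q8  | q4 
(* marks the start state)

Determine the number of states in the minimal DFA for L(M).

9

Every state is reachable, so we keep all 9.
Start with accepting vs non-accepting: {q4,q7,q8} | {q0,q1,q2,q3,q5,q6}.
On input 0, block {q4,q7,q8} splits into {q7,q8} and {q4}.
Split {q7,q8} by δ(·,1) → {q7} and {q8}.
Refine {q0,q1,q2,q3,q5,q6} on symbol 0: members go to different blocks, giving {q1,q2,q6} and {q3,q5} and {q0}.
Refine {q1,q2,q6} on symbol 0: members go to different blocks, giving {q1,q6} and {q2}.
Split {q1,q6} by δ(·,1) → {q1} and {q6}.
Refine {q3,q5} on symbol 1: members go to different blocks, giving {q3} and {q5}.
The partition is now stable with 9 blocks: {q7} | {q1} | {q4} | {q8} | {q3} | {q0} | {q2} | {q6} | {q5}.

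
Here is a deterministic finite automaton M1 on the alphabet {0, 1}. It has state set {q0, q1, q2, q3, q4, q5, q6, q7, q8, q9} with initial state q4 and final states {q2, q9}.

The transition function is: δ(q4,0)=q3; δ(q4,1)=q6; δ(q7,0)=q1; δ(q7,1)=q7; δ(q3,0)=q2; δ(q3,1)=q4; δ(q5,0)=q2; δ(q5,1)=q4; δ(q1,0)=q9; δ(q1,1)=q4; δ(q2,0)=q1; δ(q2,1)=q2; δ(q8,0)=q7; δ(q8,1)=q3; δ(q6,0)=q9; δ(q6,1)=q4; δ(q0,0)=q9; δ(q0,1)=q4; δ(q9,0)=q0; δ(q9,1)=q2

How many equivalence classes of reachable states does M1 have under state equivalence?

3

First remove the unreachable states {q5,q7,q8}; 7 states remain.
Initial partition by acceptance: {q2,q9} | {q0,q1,q3,q4,q6}.
Split {q0,q1,q3,q4,q6} by δ(·,0) → {q0,q1,q3,q6} and {q4}.
The partition is now stable with 3 blocks: {q2,q9} | {q0,q1,q3,q6} | {q4}.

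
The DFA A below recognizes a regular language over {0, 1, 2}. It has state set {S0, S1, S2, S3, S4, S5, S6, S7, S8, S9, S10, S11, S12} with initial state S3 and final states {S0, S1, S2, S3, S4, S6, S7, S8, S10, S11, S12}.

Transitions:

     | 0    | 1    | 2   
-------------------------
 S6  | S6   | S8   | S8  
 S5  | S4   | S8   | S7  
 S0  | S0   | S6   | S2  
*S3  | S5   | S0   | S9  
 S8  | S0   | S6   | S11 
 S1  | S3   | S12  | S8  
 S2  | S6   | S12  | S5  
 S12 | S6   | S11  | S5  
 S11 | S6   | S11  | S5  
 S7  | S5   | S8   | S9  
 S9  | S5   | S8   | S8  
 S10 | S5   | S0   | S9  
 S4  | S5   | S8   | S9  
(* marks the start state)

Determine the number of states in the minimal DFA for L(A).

First remove the unreachable states {S1,S10}; 11 states remain.
Start with accepting vs non-accepting: {S0,S2,S3,S4,S6,S7,S8,S11,S12} | {S5,S9}.
Split {S0,S2,S3,S4,S6,S7,S8,S11,S12} by δ(·,0) → {S0,S2,S6,S8,S11,S12} and {S3,S4,S7}.
On input 2, block {S0,S2,S6,S8,S11,S12} splits into {S0,S6,S8} and {S2,S11,S12}.
On input 2, block {S0,S6,S8} splits into {S0,S8} and {S6}.
On input 0, block {S5,S9} splits into {S5} and {S9}.
Stable partition: {S0,S8} | {S5} | {S3,S4,S7} | {S2,S11,S12} | {S6} | {S9} — 6 equivalence classes.

6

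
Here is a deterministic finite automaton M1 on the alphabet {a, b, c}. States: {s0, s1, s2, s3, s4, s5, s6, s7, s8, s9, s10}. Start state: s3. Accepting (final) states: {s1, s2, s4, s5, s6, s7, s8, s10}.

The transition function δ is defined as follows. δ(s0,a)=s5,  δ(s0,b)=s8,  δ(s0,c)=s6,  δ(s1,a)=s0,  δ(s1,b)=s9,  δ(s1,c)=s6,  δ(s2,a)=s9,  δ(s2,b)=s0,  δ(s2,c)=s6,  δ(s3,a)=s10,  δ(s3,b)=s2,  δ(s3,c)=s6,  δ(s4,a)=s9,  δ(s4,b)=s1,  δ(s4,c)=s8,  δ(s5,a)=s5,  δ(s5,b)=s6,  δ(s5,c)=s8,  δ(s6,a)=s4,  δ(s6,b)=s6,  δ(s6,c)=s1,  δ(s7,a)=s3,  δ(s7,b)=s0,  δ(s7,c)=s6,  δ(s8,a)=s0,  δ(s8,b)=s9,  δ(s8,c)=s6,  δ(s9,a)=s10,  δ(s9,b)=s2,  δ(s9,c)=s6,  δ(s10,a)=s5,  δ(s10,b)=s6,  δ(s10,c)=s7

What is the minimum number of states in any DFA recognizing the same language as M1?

5

Initial partition by acceptance: {s1,s2,s4,s5,s6,s7,s8,s10} | {s0,s3,s9}.
On input a, block {s1,s2,s4,s5,s6,s7,s8,s10} splits into {s1,s2,s4,s7,s8} and {s5,s6,s10}.
Refine {s1,s2,s4,s7,s8} on symbol b: members go to different blocks, giving {s1,s2,s7,s8} and {s4}.
On input a, block {s5,s6,s10} splits into {s5,s10} and {s6}.
The partition is now stable with 5 blocks: {s1,s2,s7,s8} | {s0,s3,s9} | {s5,s10} | {s4} | {s6}.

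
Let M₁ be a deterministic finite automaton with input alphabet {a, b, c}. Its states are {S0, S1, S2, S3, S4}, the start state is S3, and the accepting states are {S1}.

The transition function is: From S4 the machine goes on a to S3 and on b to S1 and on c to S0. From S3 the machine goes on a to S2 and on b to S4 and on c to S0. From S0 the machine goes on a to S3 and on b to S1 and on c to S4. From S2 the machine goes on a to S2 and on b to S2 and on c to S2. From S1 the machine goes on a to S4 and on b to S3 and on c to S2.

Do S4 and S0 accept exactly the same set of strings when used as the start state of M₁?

Yes

Every state is reachable, so we keep all 5.
P0 = {S1} | {S0,S2,S3,S4}.
Split {S0,S2,S3,S4} by δ(·,b) → {S0,S4} and {S2,S3}.
Refine {S2,S3} on symbol b: members go to different blocks, giving {S2} and {S3}.
No further refinement is possible. Final partition (4 blocks): {S1} | {S0,S4} | {S2} | {S3}.
S4 and S0 lie in the same block of the stable partition, so they are equivalent — no string distinguishes them.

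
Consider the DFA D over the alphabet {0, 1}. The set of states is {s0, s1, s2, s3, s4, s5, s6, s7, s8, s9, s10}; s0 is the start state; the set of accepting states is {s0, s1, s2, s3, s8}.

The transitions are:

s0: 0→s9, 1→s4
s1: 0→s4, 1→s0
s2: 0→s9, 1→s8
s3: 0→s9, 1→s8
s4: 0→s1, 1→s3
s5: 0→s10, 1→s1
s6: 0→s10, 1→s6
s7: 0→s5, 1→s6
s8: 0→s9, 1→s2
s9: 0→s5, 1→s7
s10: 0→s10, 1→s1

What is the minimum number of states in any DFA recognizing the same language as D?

6

Every state is reachable, so we keep all 11.
P0 = {s0,s1,s2,s3,s8} | {s4,s5,s6,s7,s9,s10}.
Split {s0,s1,s2,s3,s8} by δ(·,1) → {s1,s2,s3,s8} and {s0}.
Refine {s1,s2,s3,s8} on symbol 1: members go to different blocks, giving {s2,s3,s8} and {s1}.
Refine {s4,s5,s6,s7,s9,s10} on symbol 0: members go to different blocks, giving {s5,s6,s7,s9,s10} and {s4}.
Split {s5,s6,s7,s9,s10} by δ(·,1) → {s6,s7,s9} and {s5,s10}.
No further refinement is possible. Final partition (6 blocks): {s2,s3,s8} | {s6,s7,s9} | {s0} | {s1} | {s4} | {s5,s10}.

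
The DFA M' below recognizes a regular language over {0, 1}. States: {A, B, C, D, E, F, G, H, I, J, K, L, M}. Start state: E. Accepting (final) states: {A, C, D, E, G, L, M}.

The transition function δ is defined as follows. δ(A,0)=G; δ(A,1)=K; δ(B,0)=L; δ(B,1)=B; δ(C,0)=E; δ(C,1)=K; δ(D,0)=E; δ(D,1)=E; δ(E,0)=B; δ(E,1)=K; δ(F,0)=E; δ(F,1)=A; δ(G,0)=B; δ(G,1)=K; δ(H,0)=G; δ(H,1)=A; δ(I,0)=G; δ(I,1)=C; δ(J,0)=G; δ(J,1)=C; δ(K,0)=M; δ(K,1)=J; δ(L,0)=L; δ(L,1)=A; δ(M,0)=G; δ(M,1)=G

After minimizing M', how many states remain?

Reachable states from the start: {A,B,C,E,G,J,K,L,M}. Unreachable: {D,F,H,I} — drop them.
Start with accepting vs non-accepting: {A,C,E,G,L,M} | {B,J,K}.
Split {A,C,E,G,L,M} by δ(·,0) → {A,C,L,M} and {E,G}.
Split {A,C,L,M} by δ(·,0) → {A,C,M} and {L}.
Split {A,C,M} by δ(·,1) → {A,C} and {M}.
Split {B,J,K} by δ(·,0) → {B} and {J} and {K}.
Stable partition: {A,C} | {B} | {E,G} | {L} | {M} | {J} | {K} — 7 equivalence classes.

7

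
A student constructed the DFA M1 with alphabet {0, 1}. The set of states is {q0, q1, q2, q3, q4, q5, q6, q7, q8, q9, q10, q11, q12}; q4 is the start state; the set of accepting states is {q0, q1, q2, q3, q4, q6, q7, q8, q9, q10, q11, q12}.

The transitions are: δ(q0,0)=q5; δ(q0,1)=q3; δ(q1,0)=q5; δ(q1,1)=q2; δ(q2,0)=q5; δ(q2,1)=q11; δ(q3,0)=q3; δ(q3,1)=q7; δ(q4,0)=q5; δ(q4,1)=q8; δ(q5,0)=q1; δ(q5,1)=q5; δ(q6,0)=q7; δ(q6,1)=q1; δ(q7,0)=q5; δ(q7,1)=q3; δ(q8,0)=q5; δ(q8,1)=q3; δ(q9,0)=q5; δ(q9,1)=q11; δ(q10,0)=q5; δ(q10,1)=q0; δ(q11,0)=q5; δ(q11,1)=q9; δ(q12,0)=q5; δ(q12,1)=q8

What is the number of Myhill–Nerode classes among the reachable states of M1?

5

Reachable states from the start: {q1,q2,q3,q4,q5,q7,q8,q9,q11}. Unreachable: {q0,q6,q10,q12} — drop them.
Initial partition by acceptance: {q1,q2,q3,q4,q7,q8,q9,q11} | {q5}.
Refine {q1,q2,q3,q4,q7,q8,q9,q11} on symbol 0: members go to different blocks, giving {q1,q2,q4,q7,q8,q9,q11} and {q3}.
Refine {q1,q2,q4,q7,q8,q9,q11} on symbol 1: members go to different blocks, giving {q1,q2,q4,q9,q11} and {q7,q8}.
Split {q1,q2,q4,q9,q11} by δ(·,1) → {q1,q2,q9,q11} and {q4}.
Stable partition: {q1,q2,q9,q11} | {q5} | {q3} | {q7,q8} | {q4} — 5 equivalence classes.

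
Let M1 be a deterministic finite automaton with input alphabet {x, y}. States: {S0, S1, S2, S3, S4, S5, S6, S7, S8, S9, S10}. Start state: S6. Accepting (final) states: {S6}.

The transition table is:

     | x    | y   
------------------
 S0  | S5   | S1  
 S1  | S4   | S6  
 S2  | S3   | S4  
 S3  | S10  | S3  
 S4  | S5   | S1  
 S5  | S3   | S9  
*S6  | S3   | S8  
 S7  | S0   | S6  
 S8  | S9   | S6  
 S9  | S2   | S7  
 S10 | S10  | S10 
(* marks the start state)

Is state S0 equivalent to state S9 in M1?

All states are reachable from the start state.
Initial partition by acceptance: {S6} | {S0,S1,S2,S3,S4,S5,S7,S8,S9,S10}.
Split {S0,S1,S2,S3,S4,S5,S7,S8,S9,S10} by δ(·,y) → {S0,S2,S3,S4,S5,S9,S10} and {S1,S7,S8}.
On input y, block {S0,S2,S3,S4,S5,S9,S10} splits into {S2,S3,S5,S10} and {S0,S4,S9}.
Split {S2,S3,S5,S10} by δ(·,y) → {S2,S5} and {S3,S10}.
No further refinement is possible. Final partition (5 blocks): {S6} | {S2,S5} | {S1,S7,S8} | {S0,S4,S9} | {S3,S10}.
S0 and S9 lie in the same block of the stable partition, so they are equivalent — no string distinguishes them.

Yes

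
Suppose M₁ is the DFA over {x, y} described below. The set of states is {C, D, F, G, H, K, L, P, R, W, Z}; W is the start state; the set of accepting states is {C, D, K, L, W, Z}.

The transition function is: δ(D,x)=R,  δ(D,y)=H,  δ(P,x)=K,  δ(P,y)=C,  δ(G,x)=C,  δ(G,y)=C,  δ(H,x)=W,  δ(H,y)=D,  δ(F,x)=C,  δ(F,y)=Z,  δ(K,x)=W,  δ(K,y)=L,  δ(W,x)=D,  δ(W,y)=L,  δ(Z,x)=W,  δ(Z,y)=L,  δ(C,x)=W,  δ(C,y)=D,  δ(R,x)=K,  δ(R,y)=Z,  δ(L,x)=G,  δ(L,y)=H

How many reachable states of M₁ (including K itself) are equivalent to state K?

Reachable states from the start: {C,D,G,H,K,L,R,W,Z}. Unreachable: {F,P} — drop them.
Start with accepting vs non-accepting: {C,D,K,L,W,Z} | {G,H,R}.
Refine {C,D,K,L,W,Z} on symbol x: members go to different blocks, giving {C,K,W,Z} and {D,L}.
On input x, block {C,K,W,Z} splits into {C,K,Z} and {W}.
Refine {G,H,R} on symbol x: members go to different blocks, giving {G,R} and {H}.
No further refinement is possible. Final partition (5 blocks): {C,K,Z} | {G,R} | {D,L} | {W} | {H}.
State K belongs to the block {C,K,Z}, which has 3 states.

3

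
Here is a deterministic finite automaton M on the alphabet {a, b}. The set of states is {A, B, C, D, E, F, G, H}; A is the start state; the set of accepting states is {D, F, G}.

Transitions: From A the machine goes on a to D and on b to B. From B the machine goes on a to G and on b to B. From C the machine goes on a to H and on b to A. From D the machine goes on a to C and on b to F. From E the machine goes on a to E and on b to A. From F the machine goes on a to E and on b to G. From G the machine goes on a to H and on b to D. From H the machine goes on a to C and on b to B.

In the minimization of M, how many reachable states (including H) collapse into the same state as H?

All states are reachable from the start state.
Start with accepting vs non-accepting: {D,F,G} | {A,B,C,E,H}.
Refine {A,B,C,E,H} on symbol a: members go to different blocks, giving {C,E,H} and {A,B}.
No further refinement is possible. Final partition (3 blocks): {D,F,G} | {C,E,H} | {A,B}.
The equivalence class containing H is {C,E,H}, of size 3.

3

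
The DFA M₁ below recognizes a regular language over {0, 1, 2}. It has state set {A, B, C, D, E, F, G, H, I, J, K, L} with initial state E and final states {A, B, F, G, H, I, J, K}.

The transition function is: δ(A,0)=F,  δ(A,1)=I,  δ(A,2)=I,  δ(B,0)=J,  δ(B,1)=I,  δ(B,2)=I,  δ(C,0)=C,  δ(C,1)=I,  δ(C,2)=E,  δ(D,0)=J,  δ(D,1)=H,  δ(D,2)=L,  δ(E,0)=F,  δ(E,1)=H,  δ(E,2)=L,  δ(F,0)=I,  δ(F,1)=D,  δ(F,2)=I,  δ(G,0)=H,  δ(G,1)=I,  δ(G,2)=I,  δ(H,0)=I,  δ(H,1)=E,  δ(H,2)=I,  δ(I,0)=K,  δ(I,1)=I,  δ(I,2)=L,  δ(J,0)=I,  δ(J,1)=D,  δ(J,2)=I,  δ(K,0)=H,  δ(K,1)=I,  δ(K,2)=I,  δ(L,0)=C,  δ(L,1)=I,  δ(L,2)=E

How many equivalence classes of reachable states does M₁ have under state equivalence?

States {A,B,G} cannot be reached from the start state, so discard them.
P0 = {F,H,I,J,K} | {C,D,E,L}.
On input 1, block {F,H,I,J,K} splits into {F,H,J} and {I,K}.
On input 0, block {C,D,E,L} splits into {C,L} and {D,E}.
Split {I,K} by δ(·,0) → {I} and {K}.
No further refinement is possible. Final partition (5 blocks): {F,H,J} | {C,L} | {I} | {D,E} | {K}.

5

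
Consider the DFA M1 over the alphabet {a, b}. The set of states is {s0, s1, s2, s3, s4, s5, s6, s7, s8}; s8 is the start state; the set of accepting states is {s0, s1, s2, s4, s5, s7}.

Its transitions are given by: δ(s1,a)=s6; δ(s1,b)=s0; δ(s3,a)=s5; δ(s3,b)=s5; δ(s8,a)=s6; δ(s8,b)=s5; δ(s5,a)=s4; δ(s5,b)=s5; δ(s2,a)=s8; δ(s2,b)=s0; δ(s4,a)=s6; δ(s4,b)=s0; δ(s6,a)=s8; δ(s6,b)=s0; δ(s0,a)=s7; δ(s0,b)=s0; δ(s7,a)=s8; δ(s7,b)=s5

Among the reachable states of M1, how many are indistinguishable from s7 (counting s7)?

2

First remove the unreachable states {s1,s2,s3}; 6 states remain.
Start with accepting vs non-accepting: {s0,s4,s5,s7} | {s6,s8}.
Refine {s0,s4,s5,s7} on symbol a: members go to different blocks, giving {s0,s5} and {s4,s7}.
Stable partition: {s0,s5} | {s6,s8} | {s4,s7} — 3 equivalence classes.
The equivalence class containing s7 is {s4,s7}, of size 2.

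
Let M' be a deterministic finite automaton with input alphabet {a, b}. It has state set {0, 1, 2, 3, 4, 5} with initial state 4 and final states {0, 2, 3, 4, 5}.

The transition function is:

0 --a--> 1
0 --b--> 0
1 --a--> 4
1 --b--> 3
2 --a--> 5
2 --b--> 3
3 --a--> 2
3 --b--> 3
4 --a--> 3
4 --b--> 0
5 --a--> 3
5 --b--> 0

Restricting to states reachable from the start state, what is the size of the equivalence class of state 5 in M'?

2

Every state is reachable, so we keep all 6.
Initial partition by acceptance: {0,2,3,4,5} | {1}.
Refine {0,2,3,4,5} on symbol a: members go to different blocks, giving {2,3,4,5} and {0}.
Refine {2,3,4,5} on symbol b: members go to different blocks, giving {2,3} and {4,5}.
Split {2,3} by δ(·,a) → {2} and {3}.
The partition is now stable with 5 blocks: {2} | {1} | {0} | {4,5} | {3}.
State 5 belongs to the block {4,5}, which has 2 states.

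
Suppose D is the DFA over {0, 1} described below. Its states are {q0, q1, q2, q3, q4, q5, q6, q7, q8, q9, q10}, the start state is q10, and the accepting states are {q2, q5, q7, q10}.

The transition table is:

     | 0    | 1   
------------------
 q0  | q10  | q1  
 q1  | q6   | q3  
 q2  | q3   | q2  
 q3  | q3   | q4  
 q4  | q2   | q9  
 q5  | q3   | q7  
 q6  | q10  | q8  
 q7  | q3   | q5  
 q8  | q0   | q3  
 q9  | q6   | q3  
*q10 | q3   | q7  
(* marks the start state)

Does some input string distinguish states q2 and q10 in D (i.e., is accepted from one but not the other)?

No

All states are reachable from the start state.
P0 = {q2,q5,q7,q10} | {q0,q1,q3,q4,q6,q8,q9}.
Split {q0,q1,q3,q4,q6,q8,q9} by δ(·,0) → {q1,q3,q8,q9} and {q0,q4,q6}.
On input 0, block {q1,q3,q8,q9} splits into {q1,q8,q9} and {q3}.
Stable partition: {q2,q5,q7,q10} | {q1,q8,q9} | {q0,q4,q6} | {q3} — 4 equivalence classes.
q2 and q10 lie in the same block of the stable partition, so they are equivalent — no string distinguishes them.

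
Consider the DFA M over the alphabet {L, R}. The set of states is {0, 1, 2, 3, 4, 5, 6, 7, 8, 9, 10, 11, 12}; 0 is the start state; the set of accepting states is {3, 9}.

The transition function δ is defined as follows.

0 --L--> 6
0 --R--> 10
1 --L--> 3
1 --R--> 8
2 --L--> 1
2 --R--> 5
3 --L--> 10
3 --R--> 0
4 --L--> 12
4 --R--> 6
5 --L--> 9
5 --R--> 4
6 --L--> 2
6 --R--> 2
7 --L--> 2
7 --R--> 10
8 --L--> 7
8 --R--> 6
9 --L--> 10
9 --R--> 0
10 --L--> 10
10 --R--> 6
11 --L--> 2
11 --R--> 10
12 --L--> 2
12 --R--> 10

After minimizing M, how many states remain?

Reachable states from the start: {0,1,2,3,4,5,6,7,8,9,10,12}. Unreachable: {11} — drop them.
Start with accepting vs non-accepting: {3,9} | {0,1,2,4,5,6,7,8,10,12}.
On input L, block {0,1,2,4,5,6,7,8,10,12} splits into {0,2,4,6,7,8,10,12} and {1,5}.
Split {0,2,4,6,7,8,10,12} by δ(·,L) → {0,4,6,7,8,10,12} and {2}.
Split {0,4,6,7,8,10,12} by δ(·,L) → {0,4,8,10} and {6,7,12}.
On input L, block {0,4,8,10} splits into {0,4,8} and {10}.
Split {0,4,8} by δ(·,R) → {4,8} and {0}.
Split {6,7,12} by δ(·,R) → {7,12} and {6}.
No further refinement is possible. Final partition (8 blocks): {3,9} | {4,8} | {1,5} | {2} | {7,12} | {10} | {0} | {6}.

8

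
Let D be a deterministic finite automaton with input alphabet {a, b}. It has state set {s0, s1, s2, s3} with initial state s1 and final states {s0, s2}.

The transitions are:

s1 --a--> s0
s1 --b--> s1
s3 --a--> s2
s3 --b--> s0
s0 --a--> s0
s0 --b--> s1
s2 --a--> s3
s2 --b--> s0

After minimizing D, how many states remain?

Reachable states from the start: {s0,s1}. Unreachable: {s2,s3} — drop them.
P0 = {s0} | {s1}.
The partition is now stable with 2 blocks: {s0} | {s1}.

2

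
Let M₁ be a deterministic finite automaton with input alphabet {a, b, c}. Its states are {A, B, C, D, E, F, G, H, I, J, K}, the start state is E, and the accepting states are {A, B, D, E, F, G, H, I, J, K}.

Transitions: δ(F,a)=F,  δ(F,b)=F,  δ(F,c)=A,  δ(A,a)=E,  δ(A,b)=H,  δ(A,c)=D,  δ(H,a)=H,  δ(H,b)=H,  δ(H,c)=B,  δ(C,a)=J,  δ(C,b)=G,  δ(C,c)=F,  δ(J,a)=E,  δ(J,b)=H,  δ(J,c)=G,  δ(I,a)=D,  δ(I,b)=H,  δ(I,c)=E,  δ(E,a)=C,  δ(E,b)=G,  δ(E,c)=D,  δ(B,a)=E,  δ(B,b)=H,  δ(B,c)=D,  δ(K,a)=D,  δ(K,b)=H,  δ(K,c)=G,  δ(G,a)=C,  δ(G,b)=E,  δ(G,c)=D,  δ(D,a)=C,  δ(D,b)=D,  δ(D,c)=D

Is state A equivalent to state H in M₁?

No

Reachable states from the start: {A,B,C,D,E,F,G,H,J}. Unreachable: {I,K} — drop them.
P0 = {A,B,D,E,F,G,H,J} | {C}.
Refine {A,B,D,E,F,G,H,J} on symbol a: members go to different blocks, giving {A,B,F,H,J} and {D,E,G}.
Refine {A,B,F,H,J} on symbol a: members go to different blocks, giving {A,B,J} and {F,H}.
The partition is now stable with 4 blocks: {A,B,J} | {C} | {D,E,G} | {F,H}.
A and H end up in different blocks, so they are distinguishable. For instance, the string 'aa' is accepted from only H.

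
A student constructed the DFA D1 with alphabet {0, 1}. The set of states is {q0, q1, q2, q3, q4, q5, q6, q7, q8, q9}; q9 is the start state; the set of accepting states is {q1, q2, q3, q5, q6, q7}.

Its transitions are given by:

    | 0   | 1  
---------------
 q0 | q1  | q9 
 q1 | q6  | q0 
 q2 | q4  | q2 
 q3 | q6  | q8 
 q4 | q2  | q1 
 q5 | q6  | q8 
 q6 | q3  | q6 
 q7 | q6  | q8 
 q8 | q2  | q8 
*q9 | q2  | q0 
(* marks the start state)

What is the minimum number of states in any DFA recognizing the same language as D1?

States {q5,q7} cannot be reached from the start state, so discard them.
Initial partition by acceptance: {q1,q2,q3,q6} | {q0,q4,q8,q9}.
Split {q1,q2,q3,q6} by δ(·,0) → {q1,q3,q6} and {q2}.
Refine {q1,q3,q6} on symbol 1: members go to different blocks, giving {q1,q3} and {q6}.
Refine {q0,q4,q8,q9} on symbol 0: members go to different blocks, giving {q4,q8,q9} and {q0}.
On input 1, block {q1,q3} splits into {q1} and {q3}.
Refine {q4,q8,q9} on symbol 1: members go to different blocks, giving {q4} and {q8} and {q9}.
No further refinement is possible. Final partition (8 blocks): {q1} | {q4} | {q2} | {q6} | {q0} | {q3} | {q8} | {q9}.

8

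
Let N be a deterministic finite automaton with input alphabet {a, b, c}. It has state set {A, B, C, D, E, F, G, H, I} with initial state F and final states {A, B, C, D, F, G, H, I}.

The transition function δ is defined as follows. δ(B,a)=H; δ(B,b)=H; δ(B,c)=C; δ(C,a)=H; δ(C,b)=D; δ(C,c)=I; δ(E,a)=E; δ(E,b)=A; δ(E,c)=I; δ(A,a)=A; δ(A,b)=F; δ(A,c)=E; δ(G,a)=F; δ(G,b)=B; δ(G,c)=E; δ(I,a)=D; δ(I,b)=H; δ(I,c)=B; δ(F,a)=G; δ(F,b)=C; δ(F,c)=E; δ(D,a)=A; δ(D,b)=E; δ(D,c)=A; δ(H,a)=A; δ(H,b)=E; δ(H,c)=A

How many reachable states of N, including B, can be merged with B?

P0 = {A,B,C,D,F,G,H,I} | {E}.
Refine {A,B,C,D,F,G,H,I} on symbol b: members go to different blocks, giving {A,B,C,F,G,I} and {D,H}.
Refine {A,B,C,F,G,I} on symbol a: members go to different blocks, giving {A,F,G} and {B,C,I}.
On input b, block {A,F,G} splits into {F,G} and {A}.
The partition is now stable with 5 blocks: {F,G} | {E} | {D,H} | {B,C,I} | {A}.
State B belongs to the block {B,C,I}, which has 3 states.

3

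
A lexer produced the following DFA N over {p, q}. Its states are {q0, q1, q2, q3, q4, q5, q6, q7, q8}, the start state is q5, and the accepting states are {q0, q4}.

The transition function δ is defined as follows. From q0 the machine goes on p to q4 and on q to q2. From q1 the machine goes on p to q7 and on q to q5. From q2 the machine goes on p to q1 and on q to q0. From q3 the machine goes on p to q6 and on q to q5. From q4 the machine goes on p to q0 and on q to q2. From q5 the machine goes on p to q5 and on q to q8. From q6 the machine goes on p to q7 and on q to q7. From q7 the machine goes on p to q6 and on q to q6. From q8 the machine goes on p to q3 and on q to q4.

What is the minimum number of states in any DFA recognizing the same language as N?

Start with accepting vs non-accepting: {q0,q4} | {q1,q2,q3,q5,q6,q7,q8}.
On input q, block {q1,q2,q3,q5,q6,q7,q8} splits into {q1,q3,q5,q6,q7} and {q2,q8}.
Refine {q1,q3,q5,q6,q7} on symbol q: members go to different blocks, giving {q1,q3,q6,q7} and {q5}.
Refine {q1,q3,q6,q7} on symbol q: members go to different blocks, giving {q1,q3} and {q6,q7}.
Stable partition: {q0,q4} | {q1,q3} | {q2,q8} | {q5} | {q6,q7} — 5 equivalence classes.

5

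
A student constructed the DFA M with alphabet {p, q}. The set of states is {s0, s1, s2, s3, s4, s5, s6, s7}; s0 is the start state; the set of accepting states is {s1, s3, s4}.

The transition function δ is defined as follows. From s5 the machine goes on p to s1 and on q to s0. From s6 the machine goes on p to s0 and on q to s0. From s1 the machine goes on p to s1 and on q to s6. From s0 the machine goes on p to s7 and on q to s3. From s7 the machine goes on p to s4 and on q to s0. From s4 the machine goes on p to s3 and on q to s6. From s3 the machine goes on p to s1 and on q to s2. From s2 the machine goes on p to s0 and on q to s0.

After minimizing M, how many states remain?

4

Reachable states from the start: {s0,s1,s2,s3,s4,s6,s7}. Unreachable: {s5} — drop them.
Initial partition by acceptance: {s1,s3,s4} | {s0,s2,s6,s7}.
On input p, block {s0,s2,s6,s7} splits into {s0,s2,s6} and {s7}.
On input p, block {s0,s2,s6} splits into {s2,s6} and {s0}.
Stable partition: {s1,s3,s4} | {s2,s6} | {s7} | {s0} — 4 equivalence classes.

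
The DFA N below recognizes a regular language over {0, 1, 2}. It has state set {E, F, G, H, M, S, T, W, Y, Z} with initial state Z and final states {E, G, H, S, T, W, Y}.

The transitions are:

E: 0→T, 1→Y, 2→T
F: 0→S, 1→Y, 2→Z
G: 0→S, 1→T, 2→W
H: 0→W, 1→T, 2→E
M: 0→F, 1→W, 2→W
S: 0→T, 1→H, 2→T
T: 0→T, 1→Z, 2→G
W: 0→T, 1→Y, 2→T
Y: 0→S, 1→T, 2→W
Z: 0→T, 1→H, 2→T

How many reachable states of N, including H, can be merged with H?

States {F,M} cannot be reached from the start state, so discard them.
Initial partition by acceptance: {E,G,H,S,T,W,Y} | {Z}.
On input 1, block {E,G,H,S,T,W,Y} splits into {E,G,H,S,W,Y} and {T}.
On input 0, block {E,G,H,S,W,Y} splits into {E,S,W} and {G,H,Y}.
Stable partition: {E,S,W} | {Z} | {T} | {G,H,Y} — 4 equivalence classes.
The equivalence class containing H is {G,H,Y}, of size 3.

3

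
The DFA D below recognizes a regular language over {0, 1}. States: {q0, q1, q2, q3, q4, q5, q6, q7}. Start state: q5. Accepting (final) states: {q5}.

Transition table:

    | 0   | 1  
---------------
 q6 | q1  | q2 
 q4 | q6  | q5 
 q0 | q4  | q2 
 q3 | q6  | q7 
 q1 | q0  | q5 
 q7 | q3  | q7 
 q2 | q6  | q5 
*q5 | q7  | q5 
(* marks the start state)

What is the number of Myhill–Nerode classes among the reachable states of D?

Every state is reachable, so we keep all 8.
Start with accepting vs non-accepting: {q5} | {q0,q1,q2,q3,q4,q6,q7}.
Split {q0,q1,q2,q3,q4,q6,q7} by δ(·,1) → {q0,q3,q6,q7} and {q1,q2,q4}.
On input 0, block {q0,q3,q6,q7} splits into {q0,q6} and {q3,q7}.
Split {q3,q7} by δ(·,0) → {q3} and {q7}.
Stable partition: {q5} | {q0,q6} | {q1,q2,q4} | {q3} | {q7} — 5 equivalence classes.

5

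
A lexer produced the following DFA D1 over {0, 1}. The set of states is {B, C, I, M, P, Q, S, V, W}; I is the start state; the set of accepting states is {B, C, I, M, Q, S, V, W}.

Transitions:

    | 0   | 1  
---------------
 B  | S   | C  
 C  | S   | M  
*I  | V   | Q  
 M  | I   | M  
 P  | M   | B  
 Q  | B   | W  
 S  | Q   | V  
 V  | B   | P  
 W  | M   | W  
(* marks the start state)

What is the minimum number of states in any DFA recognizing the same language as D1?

Every state is reachable, so we keep all 9.
P0 = {B,C,I,M,Q,S,V,W} | {P}.
On input 1, block {B,C,I,M,Q,S,V,W} splits into {B,C,I,M,Q,S,W} and {V}.
On input 0, block {B,C,I,M,Q,S,W} splits into {B,C,M,Q,S,W} and {I}.
Refine {B,C,M,Q,S,W} on symbol 0: members go to different blocks, giving {B,C,Q,S,W} and {M}.
Refine {B,C,Q,S,W} on symbol 0: members go to different blocks, giving {B,C,Q,S} and {W}.
Refine {B,C,Q,S} on symbol 1: members go to different blocks, giving {S} and {B} and {Q} and {C}.
No further refinement is possible. Final partition (9 blocks): {S} | {P} | {V} | {I} | {M} | {W} | {B} | {Q} | {C}.

9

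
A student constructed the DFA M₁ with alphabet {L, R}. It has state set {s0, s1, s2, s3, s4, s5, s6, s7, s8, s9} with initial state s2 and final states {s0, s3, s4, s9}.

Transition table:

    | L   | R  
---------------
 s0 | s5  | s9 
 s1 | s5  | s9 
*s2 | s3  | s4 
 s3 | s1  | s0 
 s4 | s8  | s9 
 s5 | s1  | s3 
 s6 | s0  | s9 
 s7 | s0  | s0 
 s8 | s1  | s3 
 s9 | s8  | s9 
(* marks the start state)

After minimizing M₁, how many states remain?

Reachable states from the start: {s0,s1,s2,s3,s4,s5,s8,s9}. Unreachable: {s6,s7} — drop them.
Start with accepting vs non-accepting: {s0,s3,s4,s9} | {s1,s2,s5,s8}.
Refine {s1,s2,s5,s8} on symbol L: members go to different blocks, giving {s1,s5,s8} and {s2}.
Stable partition: {s0,s3,s4,s9} | {s1,s5,s8} | {s2} — 3 equivalence classes.

3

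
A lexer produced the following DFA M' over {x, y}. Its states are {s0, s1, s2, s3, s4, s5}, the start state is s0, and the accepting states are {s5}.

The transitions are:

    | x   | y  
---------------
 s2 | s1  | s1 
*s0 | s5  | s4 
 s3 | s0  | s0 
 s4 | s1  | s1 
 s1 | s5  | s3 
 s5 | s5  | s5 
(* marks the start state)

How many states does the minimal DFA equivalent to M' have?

3

Reachable states from the start: {s0,s1,s3,s4,s5}. Unreachable: {s2} — drop them.
P0 = {s5} | {s0,s1,s3,s4}.
On input x, block {s0,s1,s3,s4} splits into {s0,s1} and {s3,s4}.
The partition is now stable with 3 blocks: {s5} | {s0,s1} | {s3,s4}.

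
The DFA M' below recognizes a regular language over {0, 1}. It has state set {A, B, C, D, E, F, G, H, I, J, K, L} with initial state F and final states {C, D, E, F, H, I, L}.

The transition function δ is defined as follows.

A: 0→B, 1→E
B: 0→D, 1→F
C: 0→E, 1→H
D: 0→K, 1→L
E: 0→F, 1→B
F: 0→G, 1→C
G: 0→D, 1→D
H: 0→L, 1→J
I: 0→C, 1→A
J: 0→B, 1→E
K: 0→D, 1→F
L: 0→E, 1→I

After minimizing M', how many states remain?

Every state is reachable, so we keep all 12.
Initial partition by acceptance: {C,D,E,F,H,I,L} | {A,B,G,J,K}.
On input 0, block {C,D,E,F,H,I,L} splits into {C,E,H,I,L} and {D,F}.
Split {C,E,H,I,L} by δ(·,0) → {C,H,I,L} and {E}.
Refine {C,H,I,L} on symbol 0: members go to different blocks, giving {C,L} and {H,I}.
Split {A,B,G,J,K} by δ(·,0) → {B,G,K} and {A,J}.
The partition is now stable with 6 blocks: {C,L} | {B,G,K} | {D,F} | {E} | {H,I} | {A,J}.

6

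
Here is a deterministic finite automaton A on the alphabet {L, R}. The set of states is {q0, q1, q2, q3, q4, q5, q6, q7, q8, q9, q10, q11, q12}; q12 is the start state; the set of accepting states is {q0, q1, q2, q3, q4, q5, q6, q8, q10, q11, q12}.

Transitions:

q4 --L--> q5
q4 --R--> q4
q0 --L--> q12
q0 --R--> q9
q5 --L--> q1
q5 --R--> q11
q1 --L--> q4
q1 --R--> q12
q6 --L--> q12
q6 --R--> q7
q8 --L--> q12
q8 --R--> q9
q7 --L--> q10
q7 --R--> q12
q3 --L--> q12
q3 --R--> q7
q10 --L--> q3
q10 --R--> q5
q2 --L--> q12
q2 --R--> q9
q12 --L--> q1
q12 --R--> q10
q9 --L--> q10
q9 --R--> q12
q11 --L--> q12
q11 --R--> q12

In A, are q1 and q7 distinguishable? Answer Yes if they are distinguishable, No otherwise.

Yes

States {q0,q2,q6,q8,q9} cannot be reached from the start state, so discard them.
Initial partition by acceptance: {q1,q3,q4,q5,q10,q11,q12} | {q7}.
Refine {q1,q3,q4,q5,q10,q11,q12} on symbol R: members go to different blocks, giving {q1,q4,q5,q10,q11,q12} and {q3}.
Split {q1,q4,q5,q10,q11,q12} by δ(·,L) → {q1,q4,q5,q11,q12} and {q10}.
On input R, block {q1,q4,q5,q11,q12} splits into {q1,q4,q5,q11} and {q12}.
Refine {q1,q4,q5,q11} on symbol L: members go to different blocks, giving {q1,q4,q5} and {q11}.
On input R, block {q1,q4,q5} splits into {q1} and {q4} and {q5}.
The partition is now stable with 8 blocks: {q1} | {q7} | {q3} | {q10} | {q12} | {q11} | {q4} | {q5}.
q1 and q7 end up in different blocks, so they are distinguishable. For instance, the string 'ε' is accepted from only q1.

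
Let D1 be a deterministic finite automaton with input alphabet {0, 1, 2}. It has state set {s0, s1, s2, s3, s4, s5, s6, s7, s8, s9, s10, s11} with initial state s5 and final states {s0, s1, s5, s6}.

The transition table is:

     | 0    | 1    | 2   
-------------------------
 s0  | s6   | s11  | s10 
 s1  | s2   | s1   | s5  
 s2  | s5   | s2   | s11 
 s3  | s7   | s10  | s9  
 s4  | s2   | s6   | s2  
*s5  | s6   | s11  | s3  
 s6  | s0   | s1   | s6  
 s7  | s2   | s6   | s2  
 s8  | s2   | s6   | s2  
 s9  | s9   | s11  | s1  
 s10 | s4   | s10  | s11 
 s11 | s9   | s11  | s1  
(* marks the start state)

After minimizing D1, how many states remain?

7

First remove the unreachable states {s8}; 11 states remain.
Start with accepting vs non-accepting: {s0,s1,s5,s6} | {s2,s3,s4,s7,s9,s10,s11}.
Split {s0,s1,s5,s6} by δ(·,0) → {s0,s5,s6} and {s1}.
Refine {s0,s5,s6} on symbol 1: members go to different blocks, giving {s0,s5} and {s6}.
Split {s2,s3,s4,s7,s9,s10,s11} by δ(·,0) → {s3,s4,s7,s9,s10,s11} and {s2}.
Refine {s3,s4,s7,s9,s10,s11} on symbol 0: members go to different blocks, giving {s3,s9,s10,s11} and {s4,s7}.
On input 0, block {s3,s9,s10,s11} splits into {s3,s10} and {s9,s11}.
No further refinement is possible. Final partition (7 blocks): {s0,s5} | {s3,s10} | {s1} | {s6} | {s2} | {s4,s7} | {s9,s11}.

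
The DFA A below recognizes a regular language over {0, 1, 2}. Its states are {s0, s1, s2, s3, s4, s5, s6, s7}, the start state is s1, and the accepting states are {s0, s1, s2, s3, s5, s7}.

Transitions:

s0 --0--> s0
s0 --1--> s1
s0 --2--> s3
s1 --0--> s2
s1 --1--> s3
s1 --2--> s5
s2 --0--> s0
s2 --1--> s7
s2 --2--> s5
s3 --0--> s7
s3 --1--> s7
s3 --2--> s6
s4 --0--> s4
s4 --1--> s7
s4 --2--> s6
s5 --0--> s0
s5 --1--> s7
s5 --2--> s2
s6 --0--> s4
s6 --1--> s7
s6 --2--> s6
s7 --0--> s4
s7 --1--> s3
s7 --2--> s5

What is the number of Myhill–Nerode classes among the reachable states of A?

6

Every state is reachable, so we keep all 8.
Start with accepting vs non-accepting: {s0,s1,s2,s3,s5,s7} | {s4,s6}.
On input 0, block {s0,s1,s2,s3,s5,s7} splits into {s0,s1,s2,s3,s5} and {s7}.
Split {s0,s1,s2,s3,s5} by δ(·,0) → {s0,s1,s2,s5} and {s3}.
Refine {s0,s1,s2,s5} on symbol 1: members go to different blocks, giving {s2,s5} and {s0} and {s1}.
No further refinement is possible. Final partition (6 blocks): {s2,s5} | {s4,s6} | {s7} | {s3} | {s0} | {s1}.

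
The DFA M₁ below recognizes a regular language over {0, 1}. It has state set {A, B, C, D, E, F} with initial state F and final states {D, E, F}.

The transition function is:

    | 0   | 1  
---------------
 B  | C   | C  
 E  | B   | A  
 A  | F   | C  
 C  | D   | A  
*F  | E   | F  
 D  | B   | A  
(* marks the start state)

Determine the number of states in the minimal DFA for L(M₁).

5

Start with accepting vs non-accepting: {D,E,F} | {A,B,C}.
Split {D,E,F} by δ(·,0) → {D,E} and {F}.
Refine {A,B,C} on symbol 0: members go to different blocks, giving {A} and {B} and {C}.
Stable partition: {D,E} | {A} | {F} | {B} | {C} — 5 equivalence classes.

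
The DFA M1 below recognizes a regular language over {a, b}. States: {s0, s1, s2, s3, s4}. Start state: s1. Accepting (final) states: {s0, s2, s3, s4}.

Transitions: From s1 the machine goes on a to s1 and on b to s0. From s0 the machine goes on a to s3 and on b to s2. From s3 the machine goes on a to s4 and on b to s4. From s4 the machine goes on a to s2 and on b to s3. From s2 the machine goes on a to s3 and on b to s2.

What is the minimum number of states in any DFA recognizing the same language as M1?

Every state is reachable, so we keep all 5.
Initial partition by acceptance: {s0,s2,s3,s4} | {s1}.
The partition is now stable with 2 blocks: {s0,s2,s3,s4} | {s1}.

2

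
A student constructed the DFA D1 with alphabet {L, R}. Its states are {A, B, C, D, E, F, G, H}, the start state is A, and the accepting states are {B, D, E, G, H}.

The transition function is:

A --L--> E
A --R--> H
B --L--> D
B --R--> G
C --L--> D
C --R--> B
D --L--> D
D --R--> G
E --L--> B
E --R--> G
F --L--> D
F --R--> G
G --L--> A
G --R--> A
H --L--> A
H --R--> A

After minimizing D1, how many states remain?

3

Reachable states from the start: {A,B,D,E,G,H}. Unreachable: {C,F} — drop them.
Start with accepting vs non-accepting: {B,D,E,G,H} | {A}.
Split {B,D,E,G,H} by δ(·,L) → {B,D,E} and {G,H}.
No further refinement is possible. Final partition (3 blocks): {B,D,E} | {A} | {G,H}.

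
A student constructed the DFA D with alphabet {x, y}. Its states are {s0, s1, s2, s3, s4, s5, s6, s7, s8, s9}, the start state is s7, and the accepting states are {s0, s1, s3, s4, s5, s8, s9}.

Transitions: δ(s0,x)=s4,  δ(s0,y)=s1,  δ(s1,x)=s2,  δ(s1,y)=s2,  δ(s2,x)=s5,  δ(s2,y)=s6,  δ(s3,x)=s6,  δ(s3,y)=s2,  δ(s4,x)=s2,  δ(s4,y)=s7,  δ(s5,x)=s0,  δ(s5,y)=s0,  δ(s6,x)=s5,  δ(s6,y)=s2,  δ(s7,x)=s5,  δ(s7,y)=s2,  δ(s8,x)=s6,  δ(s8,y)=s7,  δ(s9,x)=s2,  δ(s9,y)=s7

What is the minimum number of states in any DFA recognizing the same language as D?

4

First remove the unreachable states {s3,s8,s9}; 7 states remain.
Initial partition by acceptance: {s0,s1,s4,s5} | {s2,s6,s7}.
On input x, block {s0,s1,s4,s5} splits into {s0,s5} and {s1,s4}.
Refine {s0,s5} on symbol x: members go to different blocks, giving {s0} and {s5}.
The partition is now stable with 4 blocks: {s0} | {s2,s6,s7} | {s1,s4} | {s5}.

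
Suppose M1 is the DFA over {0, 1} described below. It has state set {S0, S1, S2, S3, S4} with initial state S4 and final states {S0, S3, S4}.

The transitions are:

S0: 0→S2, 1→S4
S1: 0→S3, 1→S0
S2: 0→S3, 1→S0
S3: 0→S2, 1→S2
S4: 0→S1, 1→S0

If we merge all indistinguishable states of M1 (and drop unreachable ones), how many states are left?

Every state is reachable, so we keep all 5.
Initial partition by acceptance: {S0,S3,S4} | {S1,S2}.
Split {S0,S3,S4} by δ(·,1) → {S0,S4} and {S3}.
No further refinement is possible. Final partition (3 blocks): {S0,S4} | {S1,S2} | {S3}.

3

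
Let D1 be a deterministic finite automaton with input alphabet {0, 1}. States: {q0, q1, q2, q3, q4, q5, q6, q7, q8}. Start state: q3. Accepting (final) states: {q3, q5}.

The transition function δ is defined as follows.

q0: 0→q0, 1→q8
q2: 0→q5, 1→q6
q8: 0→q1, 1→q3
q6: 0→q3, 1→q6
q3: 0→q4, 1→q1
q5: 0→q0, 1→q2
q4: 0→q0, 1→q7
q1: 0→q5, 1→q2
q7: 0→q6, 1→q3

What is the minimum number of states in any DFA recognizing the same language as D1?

Initial partition by acceptance: {q3,q5} | {q0,q1,q2,q4,q6,q7,q8}.
Split {q0,q1,q2,q4,q6,q7,q8} by δ(·,0) → {q0,q4,q7,q8} and {q1,q2,q6}.
On input 0, block {q0,q4,q7,q8} splits into {q0,q4} and {q7,q8}.
Stable partition: {q3,q5} | {q0,q4} | {q1,q2,q6} | {q7,q8} — 4 equivalence classes.

4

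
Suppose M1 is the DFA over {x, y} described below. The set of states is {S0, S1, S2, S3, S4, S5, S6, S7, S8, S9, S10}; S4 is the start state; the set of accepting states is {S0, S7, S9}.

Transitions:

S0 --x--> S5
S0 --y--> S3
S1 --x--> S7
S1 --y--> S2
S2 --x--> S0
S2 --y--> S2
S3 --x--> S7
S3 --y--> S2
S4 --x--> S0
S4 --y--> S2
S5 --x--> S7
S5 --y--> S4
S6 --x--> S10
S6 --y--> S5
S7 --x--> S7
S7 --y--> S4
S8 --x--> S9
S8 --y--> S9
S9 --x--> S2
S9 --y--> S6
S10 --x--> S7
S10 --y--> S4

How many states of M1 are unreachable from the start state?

5

Starting at S4 and following transitions, the reachable set is {S0, S2, S3, S4, S5, S7}. That leaves S1, S6, S8, S9, S10 unreachable — 5 in total.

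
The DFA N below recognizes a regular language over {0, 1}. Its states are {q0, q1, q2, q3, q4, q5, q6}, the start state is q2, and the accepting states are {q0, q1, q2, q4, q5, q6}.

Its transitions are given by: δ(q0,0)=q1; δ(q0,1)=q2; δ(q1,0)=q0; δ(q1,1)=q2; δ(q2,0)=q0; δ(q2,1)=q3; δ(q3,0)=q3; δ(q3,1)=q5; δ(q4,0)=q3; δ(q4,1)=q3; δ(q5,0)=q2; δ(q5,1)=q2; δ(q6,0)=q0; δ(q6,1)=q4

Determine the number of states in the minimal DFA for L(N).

4

First remove the unreachable states {q4,q6}; 5 states remain.
Initial partition by acceptance: {q0,q1,q2,q5} | {q3}.
Split {q0,q1,q2,q5} by δ(·,1) → {q0,q1,q5} and {q2}.
Split {q0,q1,q5} by δ(·,0) → {q0,q1} and {q5}.
The partition is now stable with 4 blocks: {q0,q1} | {q3} | {q2} | {q5}.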